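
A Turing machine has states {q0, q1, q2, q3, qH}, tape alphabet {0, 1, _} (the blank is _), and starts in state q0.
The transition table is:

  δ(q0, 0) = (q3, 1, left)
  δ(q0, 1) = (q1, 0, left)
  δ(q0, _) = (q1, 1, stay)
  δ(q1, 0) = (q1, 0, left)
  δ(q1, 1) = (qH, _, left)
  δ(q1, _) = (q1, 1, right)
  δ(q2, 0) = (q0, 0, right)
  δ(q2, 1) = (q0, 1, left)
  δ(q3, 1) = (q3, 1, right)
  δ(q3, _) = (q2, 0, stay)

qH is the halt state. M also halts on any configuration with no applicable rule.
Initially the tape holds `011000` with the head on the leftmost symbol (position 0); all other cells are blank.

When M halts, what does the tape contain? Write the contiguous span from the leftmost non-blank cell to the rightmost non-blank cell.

state=q0 head=0 tape=___[0]11000   (q0,0)→(q3,1,left)
state=q3 head=-1 tape=__[_]111000   (q3,_)→(q2,0,stay)
state=q2 head=-1 tape=__[0]111000   (q2,0)→(q0,0,right)
state=q0 head=0 tape=__0[1]11000   (q0,1)→(q1,0,left)
state=q1 head=-1 tape=__[0]011000   (q1,0)→(q1,0,left)
state=q1 head=-2 tape=_[_]0011000   (q1,_)→(q1,1,right)
state=q1 head=-1 tape=_1[0]011000   (q1,0)→(q1,0,left)
state=q1 head=-2 tape=_[1]0011000   (q1,1)→(qH,_,left)
state=qH head=-3 tape=[_]_0011000
The non-blank tape span at halt is 0011000.

0011000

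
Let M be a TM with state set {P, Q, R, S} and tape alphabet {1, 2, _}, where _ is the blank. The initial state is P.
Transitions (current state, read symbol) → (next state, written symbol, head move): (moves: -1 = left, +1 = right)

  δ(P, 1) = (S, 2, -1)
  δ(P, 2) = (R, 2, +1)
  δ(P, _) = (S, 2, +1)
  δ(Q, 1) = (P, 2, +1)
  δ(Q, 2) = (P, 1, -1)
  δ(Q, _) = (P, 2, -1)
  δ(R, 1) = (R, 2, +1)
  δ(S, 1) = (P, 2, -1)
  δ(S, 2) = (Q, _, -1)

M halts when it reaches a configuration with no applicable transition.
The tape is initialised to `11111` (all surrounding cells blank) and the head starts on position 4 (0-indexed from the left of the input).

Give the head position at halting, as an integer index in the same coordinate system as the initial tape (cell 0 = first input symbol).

P | _1111[1]   read 1 → write 2, move -1, go to S
S | _111[1]2   read 1 → write 2, move -1, go to P
P | _11[1]22   read 1 → write 2, move -1, go to S
S | _1[1]222   read 1 → write 2, move -1, go to P
P | _[1]2222   read 1 → write 2, move -1, go to S
S | [_]22222
At halt the head is at cell -1.

-1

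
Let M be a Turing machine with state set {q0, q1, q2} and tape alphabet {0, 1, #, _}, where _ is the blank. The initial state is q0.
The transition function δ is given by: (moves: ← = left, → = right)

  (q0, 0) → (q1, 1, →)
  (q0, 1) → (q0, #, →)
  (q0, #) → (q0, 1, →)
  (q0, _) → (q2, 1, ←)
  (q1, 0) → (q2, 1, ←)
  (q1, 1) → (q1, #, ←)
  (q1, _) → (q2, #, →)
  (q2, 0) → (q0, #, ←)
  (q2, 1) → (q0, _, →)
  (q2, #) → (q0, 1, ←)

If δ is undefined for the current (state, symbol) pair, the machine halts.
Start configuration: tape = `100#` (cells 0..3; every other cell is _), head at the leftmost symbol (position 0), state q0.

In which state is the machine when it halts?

q2

q0 | __[1]00#__   read 1 → write #, move →, go to q0
q0 | __#[0]0#__   read 0 → write 1, move →, go to q1
q1 | __#1[0]#__   read 0 → write 1, move ←, go to q2
q2 | __#[1]1#__   read 1 → write _, move →, go to q0
q0 | __#_[1]#__   read 1 → write #, move →, go to q0
q0 | __#_#[#]__   read # → write 1, move →, go to q0
q0 | __#_#1[_]_   read _ → write 1, move ←, go to q2
q2 | __#_#[1]1_   read 1 → write _, move →, go to q0
q0 | __#_#_[1]_   read 1 → write #, move →, go to q0
q0 | __#_#_#[_]   read _ → write 1, move ←, go to q2
q2 | __#_#_[#]1   read # → write 1, move ←, go to q0
q0 | __#_#[_]11   read _ → write 1, move ←, go to q2
q2 | __#_[#]111   read # → write 1, move ←, go to q0
q0 | __#[_]1111   read _ → write 1, move ←, go to q2
q2 | __[#]11111   read # → write 1, move ←, go to q0
q0 | _[_]111111   read _ → write 1, move ←, go to q2
q2 | [_]1111111
No transition is defined for (q2, _); M halts in state q2.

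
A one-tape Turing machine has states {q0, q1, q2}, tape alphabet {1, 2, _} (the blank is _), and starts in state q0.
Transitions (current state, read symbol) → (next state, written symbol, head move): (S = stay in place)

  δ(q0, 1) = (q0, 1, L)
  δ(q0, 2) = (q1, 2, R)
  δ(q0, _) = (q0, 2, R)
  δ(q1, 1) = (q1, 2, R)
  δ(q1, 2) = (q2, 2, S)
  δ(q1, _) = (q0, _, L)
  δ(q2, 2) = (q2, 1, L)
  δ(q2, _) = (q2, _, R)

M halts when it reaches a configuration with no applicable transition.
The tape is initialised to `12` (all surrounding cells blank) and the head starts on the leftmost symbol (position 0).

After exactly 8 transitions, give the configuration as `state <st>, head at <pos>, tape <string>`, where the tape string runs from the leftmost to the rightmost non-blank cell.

state=q0 head=0 tape=_[1]2   (q0,1)→(q0,1,L)
state=q0 head=-1 tape=[_]12   (q0,_)→(q0,2,R)
state=q0 head=0 tape=2[1]2   (q0,1)→(q0,1,L)
state=q0 head=-1 tape=[2]12   (q0,2)→(q1,2,R)
state=q1 head=0 tape=2[1]2   (q1,1)→(q1,2,R)
state=q1 head=1 tape=22[2]   (q1,2)→(q2,2,S)
state=q2 head=1 tape=22[2]   (q2,2)→(q2,1,L)
state=q2 head=0 tape=2[2]1   (q2,2)→(q2,1,L)
state=q2 head=-1 tape=[2]11
After 8 steps: state q2, head at -1, tape 211.

state q2, head at -1, tape 211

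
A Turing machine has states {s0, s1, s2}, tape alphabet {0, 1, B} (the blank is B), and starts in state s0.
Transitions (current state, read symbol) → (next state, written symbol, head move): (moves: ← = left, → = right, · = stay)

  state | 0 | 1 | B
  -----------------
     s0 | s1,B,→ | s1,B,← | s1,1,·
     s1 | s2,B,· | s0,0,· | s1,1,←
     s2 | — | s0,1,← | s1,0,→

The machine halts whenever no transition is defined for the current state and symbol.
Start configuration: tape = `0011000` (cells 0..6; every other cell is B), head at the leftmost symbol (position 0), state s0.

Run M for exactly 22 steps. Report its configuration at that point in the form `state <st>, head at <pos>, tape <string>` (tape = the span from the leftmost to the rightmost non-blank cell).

s0 | [0]011000BB   read 0 → write B, move →, go to s1
s1 | B[0]11000BB   read 0 → write B, move ·, go to s2
s2 | B[B]11000BB   read B → write 0, move →, go to s1
s1 | B0[1]1000BB   read 1 → write 0, move ·, go to s0
s0 | B0[0]1000BB   read 0 → write B, move →, go to s1
s1 | B0B[1]000BB   read 1 → write 0, move ·, go to s0
s0 | B0B[0]000BB   read 0 → write B, move →, go to s1
s1 | B0BB[0]00BB   read 0 → write B, move ·, go to s2
s2 | B0BB[B]00BB   read B → write 0, move →, go to s1
s1 | B0BB0[0]0BB   read 0 → write B, move ·, go to s2
s2 | B0BB0[B]0BB   read B → write 0, move →, go to s1
s1 | B0BB00[0]BB   read 0 → write B, move ·, go to s2
s2 | B0BB00[B]BB   read B → write 0, move →, go to s1
s1 | B0BB000[B]B   read B → write 1, move ←, go to s1
s1 | B0BB00[0]1B   read 0 → write B, move ·, go to s2
s2 | B0BB00[B]1B   read B → write 0, move →, go to s1
s1 | B0BB000[1]B   read 1 → write 0, move ·, go to s0
s0 | B0BB000[0]B   read 0 → write B, move →, go to s1
s1 | B0BB000B[B]   read B → write 1, move ←, go to s1
s1 | B0BB000[B]1   read B → write 1, move ←, go to s1
s1 | B0BB00[0]11   read 0 → write B, move ·, go to s2
s2 | B0BB00[B]11   read B → write 0, move →, go to s1
s1 | B0BB000[1]1
After 22 steps: state s1, head at 7, tape 0BB00011.

state s1, head at 7, tape 0BB00011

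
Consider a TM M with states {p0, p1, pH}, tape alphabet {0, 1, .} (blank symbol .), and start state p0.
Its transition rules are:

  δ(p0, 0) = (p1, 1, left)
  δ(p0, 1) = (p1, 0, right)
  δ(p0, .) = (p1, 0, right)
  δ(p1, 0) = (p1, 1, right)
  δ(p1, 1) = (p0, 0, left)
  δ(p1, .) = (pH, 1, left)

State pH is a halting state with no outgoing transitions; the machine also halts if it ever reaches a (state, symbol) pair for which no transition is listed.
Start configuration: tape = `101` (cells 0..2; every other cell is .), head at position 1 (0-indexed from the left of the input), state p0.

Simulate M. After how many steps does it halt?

state=p0 head=1 tape=.1[0]1.   (p0,0)→(p1,1,left)
state=p1 head=0 tape=.[1]11.   (p1,1)→(p0,0,left)
state=p0 head=-1 tape=[.]011.   (p0,.)→(p1,0,right)
state=p1 head=0 tape=0[0]11.   (p1,0)→(p1,1,right)
state=p1 head=1 tape=01[1]1.   (p1,1)→(p0,0,left)
state=p0 head=0 tape=0[1]01.   (p0,1)→(p1,0,right)
state=p1 head=1 tape=00[0]1.   (p1,0)→(p1,1,right)
state=p1 head=2 tape=001[1].   (p1,1)→(p0,0,left)
state=p0 head=1 tape=00[1]0.   (p0,1)→(p1,0,right)
state=p1 head=2 tape=000[0].   (p1,0)→(p1,1,right)
state=p1 head=3 tape=0001[.]   (p1,.)→(pH,1,left)
state=pH head=2 tape=000[1]1
M halts after 11 transitions.

11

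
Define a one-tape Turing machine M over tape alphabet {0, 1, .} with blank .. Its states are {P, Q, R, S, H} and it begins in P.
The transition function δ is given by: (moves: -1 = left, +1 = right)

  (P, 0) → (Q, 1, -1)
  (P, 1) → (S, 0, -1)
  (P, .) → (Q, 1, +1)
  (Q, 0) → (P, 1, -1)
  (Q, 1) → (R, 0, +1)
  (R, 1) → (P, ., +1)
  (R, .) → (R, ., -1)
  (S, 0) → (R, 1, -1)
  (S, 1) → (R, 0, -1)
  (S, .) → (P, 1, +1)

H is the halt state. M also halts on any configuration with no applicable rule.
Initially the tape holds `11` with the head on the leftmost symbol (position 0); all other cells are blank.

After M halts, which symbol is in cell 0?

P | .[1]1..   read 1 → write 0, move -1, go to S
S | [.]01..   read . → write 1, move +1, go to P
P | 1[0]1..   read 0 → write 1, move -1, go to Q
Q | [1]11..   read 1 → write 0, move +1, go to R
R | 0[1]1..   read 1 → write ., move +1, go to P
P | 0.[1]..   read 1 → write 0, move -1, go to S
S | 0[.]0..   read . → write 1, move +1, go to P
P | 01[0]..   read 0 → write 1, move -1, go to Q
Q | 0[1]1..   read 1 → write 0, move +1, go to R
R | 00[1]..   read 1 → write ., move +1, go to P
P | 00.[.].   read . → write 1, move +1, go to Q
Q | 00.1[.]
Cell 0 holds 0 when M halts.

0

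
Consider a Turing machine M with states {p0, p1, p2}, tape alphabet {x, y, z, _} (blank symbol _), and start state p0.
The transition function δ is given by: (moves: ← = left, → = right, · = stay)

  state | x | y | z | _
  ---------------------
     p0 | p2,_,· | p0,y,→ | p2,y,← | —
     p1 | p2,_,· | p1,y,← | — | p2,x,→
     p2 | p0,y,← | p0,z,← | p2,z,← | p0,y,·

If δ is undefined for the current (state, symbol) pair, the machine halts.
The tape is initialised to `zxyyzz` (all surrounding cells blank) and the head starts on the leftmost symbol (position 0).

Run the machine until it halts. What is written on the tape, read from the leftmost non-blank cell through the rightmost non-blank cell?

state=p0 head=0 tape=__[z]xyyzz   (p0,z)→(p2,y,←)
state=p2 head=-1 tape=_[_]yxyyzz   (p2,_)→(p0,y,·)
state=p0 head=-1 tape=_[y]yxyyzz   (p0,y)→(p0,y,→)
state=p0 head=0 tape=_y[y]xyyzz   (p0,y)→(p0,y,→)
state=p0 head=1 tape=_yy[x]yyzz   (p0,x)→(p2,_,·)
state=p2 head=1 tape=_yy[_]yyzz   (p2,_)→(p0,y,·)
state=p0 head=1 tape=_yy[y]yyzz   (p0,y)→(p0,y,→)
state=p0 head=2 tape=_yyy[y]yzz   (p0,y)→(p0,y,→)
state=p0 head=3 tape=_yyyy[y]zz   (p0,y)→(p0,y,→)
state=p0 head=4 tape=_yyyyy[z]z   (p0,z)→(p2,y,←)
state=p2 head=3 tape=_yyyy[y]yz   (p2,y)→(p0,z,←)
state=p0 head=2 tape=_yyy[y]zyz   (p0,y)→(p0,y,→)
state=p0 head=3 tape=_yyyy[z]yz   (p0,z)→(p2,y,←)
state=p2 head=2 tape=_yyy[y]yyz   (p2,y)→(p0,z,←)
state=p0 head=1 tape=_yy[y]zyyz   (p0,y)→(p0,y,→)
state=p0 head=2 tape=_yyy[z]yyz   (p0,z)→(p2,y,←)
state=p2 head=1 tape=_yy[y]yyyz   (p2,y)→(p0,z,←)
state=p0 head=0 tape=_y[y]zyyyz   (p0,y)→(p0,y,→)
state=p0 head=1 tape=_yy[z]yyyz   (p0,z)→(p2,y,←)
state=p2 head=0 tape=_y[y]yyyyz   (p2,y)→(p0,z,←)
state=p0 head=-1 tape=_[y]zyyyyz   (p0,y)→(p0,y,→)
state=p0 head=0 tape=_y[z]yyyyz   (p0,z)→(p2,y,←)
state=p2 head=-1 tape=_[y]yyyyyz   (p2,y)→(p0,z,←)
state=p0 head=-2 tape=[_]zyyyyyz
The non-blank tape span at halt is zyyyyyz.

zyyyyyz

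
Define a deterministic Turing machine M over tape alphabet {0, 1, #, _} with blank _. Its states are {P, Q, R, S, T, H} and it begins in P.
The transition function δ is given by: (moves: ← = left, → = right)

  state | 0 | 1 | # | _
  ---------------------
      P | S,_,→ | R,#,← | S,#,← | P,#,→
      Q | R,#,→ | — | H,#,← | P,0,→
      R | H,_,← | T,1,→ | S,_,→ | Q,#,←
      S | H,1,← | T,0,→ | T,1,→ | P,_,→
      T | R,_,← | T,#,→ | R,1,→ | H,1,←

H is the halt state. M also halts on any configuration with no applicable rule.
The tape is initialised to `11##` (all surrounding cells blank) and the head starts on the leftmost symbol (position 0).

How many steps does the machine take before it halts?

5

P | ___[1]1##   read 1 → write #, move ←, go to R
R | __[_]#1##   read _ → write #, move ←, go to Q
Q | _[_]##1##   read _ → write 0, move →, go to P
P | _0[#]#1##   read # → write #, move ←, go to S
S | _[0]##1##   read 0 → write 1, move ←, go to H
H | [_]1##1##
M halts after 5 transitions.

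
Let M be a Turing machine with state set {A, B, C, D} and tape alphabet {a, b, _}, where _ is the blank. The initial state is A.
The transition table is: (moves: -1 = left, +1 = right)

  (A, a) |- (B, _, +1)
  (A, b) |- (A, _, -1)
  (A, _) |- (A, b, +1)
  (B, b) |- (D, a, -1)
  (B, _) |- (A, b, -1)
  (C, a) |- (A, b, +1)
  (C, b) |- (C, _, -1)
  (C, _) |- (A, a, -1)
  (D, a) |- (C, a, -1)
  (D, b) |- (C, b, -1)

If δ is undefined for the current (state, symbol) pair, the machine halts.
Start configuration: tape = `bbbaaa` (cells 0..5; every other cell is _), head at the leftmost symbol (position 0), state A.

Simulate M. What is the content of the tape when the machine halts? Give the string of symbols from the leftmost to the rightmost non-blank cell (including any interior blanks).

bbbbbb_aa

A | ___[b]bbaaa   read b → write _, move -1, go to A
A | __[_]_bbaaa   read _ → write b, move +1, go to A
A | __b[_]bbaaa   read _ → write b, move +1, go to A
A | __bb[b]baaa   read b → write _, move -1, go to A
A | __b[b]_baaa   read b → write _, move -1, go to A
A | __[b]__baaa   read b → write _, move -1, go to A
A | _[_]___baaa   read _ → write b, move +1, go to A
A | _b[_]__baaa   read _ → write b, move +1, go to A
A | _bb[_]_baaa   read _ → write b, move +1, go to A
A | _bbb[_]baaa   read _ → write b, move +1, go to A
A | _bbbb[b]aaa   read b → write _, move -1, go to A
A | _bbb[b]_aaa   read b → write _, move -1, go to A
A | _bb[b]__aaa   read b → write _, move -1, go to A
A | _b[b]___aaa   read b → write _, move -1, go to A
A | _[b]____aaa   read b → write _, move -1, go to A
A | [_]_____aaa   read _ → write b, move +1, go to A
A | b[_]____aaa   read _ → write b, move +1, go to A
A | bb[_]___aaa   read _ → write b, move +1, go to A
A | bbb[_]__aaa   read _ → write b, move +1, go to A
A | bbbb[_]_aaa   read _ → write b, move +1, go to A
A | bbbbb[_]aaa   read _ → write b, move +1, go to A
A | bbbbbb[a]aa   read a → write _, move +1, go to B
B | bbbbbb_[a]a
The non-blank tape span at halt is bbbbbb_aa.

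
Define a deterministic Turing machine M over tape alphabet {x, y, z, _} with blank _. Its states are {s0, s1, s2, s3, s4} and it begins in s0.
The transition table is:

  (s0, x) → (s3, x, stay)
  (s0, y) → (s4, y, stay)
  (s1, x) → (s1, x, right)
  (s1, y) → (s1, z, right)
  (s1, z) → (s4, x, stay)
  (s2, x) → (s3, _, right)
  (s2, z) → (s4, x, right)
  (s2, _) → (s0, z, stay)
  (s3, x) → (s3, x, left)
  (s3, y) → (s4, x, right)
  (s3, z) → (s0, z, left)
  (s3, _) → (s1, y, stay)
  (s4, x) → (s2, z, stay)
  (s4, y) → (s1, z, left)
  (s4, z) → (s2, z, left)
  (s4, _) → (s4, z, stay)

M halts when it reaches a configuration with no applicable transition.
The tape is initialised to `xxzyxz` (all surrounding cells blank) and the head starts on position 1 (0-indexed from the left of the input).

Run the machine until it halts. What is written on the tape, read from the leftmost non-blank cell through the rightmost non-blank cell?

zxxxx_z

s0 | _x[x]zyxz   read x → write x, move stay, go to s3
s3 | _x[x]zyxz   read x → write x, move left, go to s3
s3 | _[x]xzyxz   read x → write x, move left, go to s3
s3 | [_]xxzyxz   read _ → write y, move stay, go to s1
s1 | [y]xxzyxz   read y → write z, move right, go to s1
s1 | z[x]xzyxz   read x → write x, move right, go to s1
s1 | zx[x]zyxz   read x → write x, move right, go to s1
s1 | zxx[z]yxz   read z → write x, move stay, go to s4
s4 | zxx[x]yxz   read x → write z, move stay, go to s2
s2 | zxx[z]yxz   read z → write x, move right, go to s4
s4 | zxxx[y]xz   read y → write z, move left, go to s1
s1 | zxx[x]zxz   read x → write x, move right, go to s1
s1 | zxxx[z]xz   read z → write x, move stay, go to s4
s4 | zxxx[x]xz   read x → write z, move stay, go to s2
s2 | zxxx[z]xz   read z → write x, move right, go to s4
s4 | zxxxx[x]z   read x → write z, move stay, go to s2
s2 | zxxxx[z]z   read z → write x, move right, go to s4
s4 | zxxxxx[z]   read z → write z, move left, go to s2
s2 | zxxxx[x]z   read x → write _, move right, go to s3
s3 | zxxxx_[z]   read z → write z, move left, go to s0
s0 | zxxxx[_]z
The non-blank tape span at halt is zxxxx_z.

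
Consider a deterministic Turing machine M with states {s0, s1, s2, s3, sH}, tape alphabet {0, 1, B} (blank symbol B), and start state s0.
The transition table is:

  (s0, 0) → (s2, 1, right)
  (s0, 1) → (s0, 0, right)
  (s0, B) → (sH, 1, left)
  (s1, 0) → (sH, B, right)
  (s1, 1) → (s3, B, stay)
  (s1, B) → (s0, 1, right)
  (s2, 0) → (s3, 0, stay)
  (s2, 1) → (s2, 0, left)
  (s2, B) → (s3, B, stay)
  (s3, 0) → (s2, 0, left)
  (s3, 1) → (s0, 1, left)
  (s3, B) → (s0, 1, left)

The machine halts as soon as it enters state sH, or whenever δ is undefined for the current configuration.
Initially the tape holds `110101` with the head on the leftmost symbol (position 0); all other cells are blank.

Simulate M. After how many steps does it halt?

state=s0 head=0 tape=BBB[1]10101   (s0,1)→(s0,0,right)
state=s0 head=1 tape=BBB0[1]0101   (s0,1)→(s0,0,right)
state=s0 head=2 tape=BBB00[0]101   (s0,0)→(s2,1,right)
state=s2 head=3 tape=BBB001[1]01   (s2,1)→(s2,0,left)
state=s2 head=2 tape=BBB00[1]001   (s2,1)→(s2,0,left)
state=s2 head=1 tape=BBB0[0]0001   (s2,0)→(s3,0,stay)
state=s3 head=1 tape=BBB0[0]0001   (s3,0)→(s2,0,left)
state=s2 head=0 tape=BBB[0]00001   (s2,0)→(s3,0,stay)
state=s3 head=0 tape=BBB[0]00001   (s3,0)→(s2,0,left)
state=s2 head=-1 tape=BB[B]000001   (s2,B)→(s3,B,stay)
state=s3 head=-1 tape=BB[B]000001   (s3,B)→(s0,1,left)
state=s0 head=-2 tape=B[B]1000001   (s0,B)→(sH,1,left)
state=sH head=-3 tape=[B]11000001
M halts after 12 transitions.

12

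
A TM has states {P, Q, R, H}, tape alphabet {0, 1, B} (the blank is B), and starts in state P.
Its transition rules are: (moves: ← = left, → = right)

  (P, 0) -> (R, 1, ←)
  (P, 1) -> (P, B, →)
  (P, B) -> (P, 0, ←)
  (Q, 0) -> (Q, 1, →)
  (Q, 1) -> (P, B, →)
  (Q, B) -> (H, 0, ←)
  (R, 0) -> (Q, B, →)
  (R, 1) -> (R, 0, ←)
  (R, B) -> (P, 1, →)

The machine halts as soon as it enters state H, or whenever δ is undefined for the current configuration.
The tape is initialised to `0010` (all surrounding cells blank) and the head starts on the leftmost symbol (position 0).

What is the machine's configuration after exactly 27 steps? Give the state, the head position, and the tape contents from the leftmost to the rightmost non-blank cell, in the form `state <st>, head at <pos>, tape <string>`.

state=P head=0 tape=B[0]010BB   (P,0)→(R,1,←)
state=R head=-1 tape=[B]1010BB   (R,B)→(P,1,→)
state=P head=0 tape=1[1]010BB   (P,1)→(P,B,→)
state=P head=1 tape=1B[0]10BB   (P,0)→(R,1,←)
state=R head=0 tape=1[B]110BB   (R,B)→(P,1,→)
state=P head=1 tape=11[1]10BB   (P,1)→(P,B,→)
state=P head=2 tape=11B[1]0BB   (P,1)→(P,B,→)
state=P head=3 tape=11BB[0]BB   (P,0)→(R,1,←)
state=R head=2 tape=11B[B]1BB   (R,B)→(P,1,→)
state=P head=3 tape=11B1[1]BB   (P,1)→(P,B,→)
state=P head=4 tape=11B1B[B]B   (P,B)→(P,0,←)
state=P head=3 tape=11B1[B]0B   (P,B)→(P,0,←)
state=P head=2 tape=11B[1]00B   (P,1)→(P,B,→)
state=P head=3 tape=11BB[0]0B   (P,0)→(R,1,←)
state=R head=2 tape=11B[B]10B   (R,B)→(P,1,→)
state=P head=3 tape=11B1[1]0B   (P,1)→(P,B,→)
state=P head=4 tape=11B1B[0]B   (P,0)→(R,1,←)
state=R head=3 tape=11B1[B]1B   (R,B)→(P,1,→)
state=P head=4 tape=11B11[1]B   (P,1)→(P,B,→)
state=P head=5 tape=11B11B[B]   (P,B)→(P,0,←)
state=P head=4 tape=11B11[B]0   (P,B)→(P,0,←)
state=P head=3 tape=11B1[1]00   (P,1)→(P,B,→)
state=P head=4 tape=11B1B[0]0   (P,0)→(R,1,←)
state=R head=3 tape=11B1[B]10   (R,B)→(P,1,→)
state=P head=4 tape=11B11[1]0   (P,1)→(P,B,→)
state=P head=5 tape=11B11B[0]   (P,0)→(R,1,←)
state=R head=4 tape=11B11[B]1   (R,B)→(P,1,→)
state=P head=5 tape=11B111[1]
After 27 steps: state P, head at 5, tape 11B1111.

state P, head at 5, tape 11B1111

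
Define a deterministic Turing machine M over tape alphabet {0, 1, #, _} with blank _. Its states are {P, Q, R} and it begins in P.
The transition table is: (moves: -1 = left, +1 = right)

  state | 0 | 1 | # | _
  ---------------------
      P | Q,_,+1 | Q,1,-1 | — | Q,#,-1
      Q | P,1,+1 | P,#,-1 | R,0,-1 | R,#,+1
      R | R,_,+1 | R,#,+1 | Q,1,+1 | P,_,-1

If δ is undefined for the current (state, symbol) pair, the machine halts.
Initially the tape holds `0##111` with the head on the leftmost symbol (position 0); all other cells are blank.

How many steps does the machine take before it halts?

P | __[0]##111   read 0 → write _, move +1, go to Q
Q | ___[#]#111   read # → write 0, move -1, go to R
R | __[_]0#111   read _ → write _, move -1, go to P
P | _[_]_0#111   read _ → write #, move -1, go to Q
Q | [_]#_0#111   read _ → write #, move +1, go to R
R | #[#]_0#111   read # → write 1, move +1, go to Q
Q | #1[_]0#111   read _ → write #, move +1, go to R
R | #1#[0]#111   read 0 → write _, move +1, go to R
R | #1#_[#]111   read # → write 1, move +1, go to Q
Q | #1#_1[1]11   read 1 → write #, move -1, go to P
P | #1#_[1]#11   read 1 → write 1, move -1, go to Q
Q | #1#[_]1#11   read _ → write #, move +1, go to R
R | #1##[1]#11   read 1 → write #, move +1, go to R
R | #1###[#]11   read # → write 1, move +1, go to Q
Q | #1###1[1]1   read 1 → write #, move -1, go to P
P | #1###[1]#1   read 1 → write 1, move -1, go to Q
Q | #1##[#]1#1   read # → write 0, move -1, go to R
R | #1#[#]01#1   read # → write 1, move +1, go to Q
Q | #1#1[0]1#1   read 0 → write 1, move +1, go to P
P | #1#11[1]#1   read 1 → write 1, move -1, go to Q
Q | #1#1[1]1#1   read 1 → write #, move -1, go to P
P | #1#[1]#1#1   read 1 → write 1, move -1, go to Q
Q | #1[#]1#1#1   read # → write 0, move -1, go to R
R | #[1]01#1#1   read 1 → write #, move +1, go to R
R | ##[0]1#1#1   read 0 → write _, move +1, go to R
R | ##_[1]#1#1   read 1 → write #, move +1, go to R
R | ##_#[#]1#1   read # → write 1, move +1, go to Q
Q | ##_#1[1]#1   read 1 → write #, move -1, go to P
P | ##_#[1]##1   read 1 → write 1, move -1, go to Q
Q | ##_[#]1##1   read # → write 0, move -1, go to R
R | ##[_]01##1   read _ → write _, move -1, go to P
P | #[#]_01##1
M halts after 31 transitions.

31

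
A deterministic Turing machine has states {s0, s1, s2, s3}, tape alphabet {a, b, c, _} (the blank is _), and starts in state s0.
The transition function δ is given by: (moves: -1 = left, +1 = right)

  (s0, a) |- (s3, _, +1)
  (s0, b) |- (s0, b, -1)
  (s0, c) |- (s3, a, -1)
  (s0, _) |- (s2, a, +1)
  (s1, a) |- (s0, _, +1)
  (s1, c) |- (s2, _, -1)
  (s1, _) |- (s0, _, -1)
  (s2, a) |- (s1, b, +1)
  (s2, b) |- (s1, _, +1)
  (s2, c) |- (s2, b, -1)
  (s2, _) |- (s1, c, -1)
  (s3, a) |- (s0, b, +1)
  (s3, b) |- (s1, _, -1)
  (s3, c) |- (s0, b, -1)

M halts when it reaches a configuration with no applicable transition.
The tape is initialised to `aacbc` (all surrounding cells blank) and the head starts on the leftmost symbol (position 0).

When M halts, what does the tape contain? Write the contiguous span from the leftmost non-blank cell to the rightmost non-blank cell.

state=s0 head=0 tape=_[a]acbc   (s0,a)→(s3,_,+1)
state=s3 head=1 tape=__[a]cbc   (s3,a)→(s0,b,+1)
state=s0 head=2 tape=__b[c]bc   (s0,c)→(s3,a,-1)
state=s3 head=1 tape=__[b]abc   (s3,b)→(s1,_,-1)
state=s1 head=0 tape=_[_]_abc   (s1,_)→(s0,_,-1)
state=s0 head=-1 tape=[_]__abc   (s0,_)→(s2,a,+1)
state=s2 head=0 tape=a[_]_abc   (s2,_)→(s1,c,-1)
state=s1 head=-1 tape=[a]c_abc   (s1,a)→(s0,_,+1)
state=s0 head=0 tape=_[c]_abc   (s0,c)→(s3,a,-1)
state=s3 head=-1 tape=[_]a_abc
The non-blank tape span at halt is a_abc.

a_abc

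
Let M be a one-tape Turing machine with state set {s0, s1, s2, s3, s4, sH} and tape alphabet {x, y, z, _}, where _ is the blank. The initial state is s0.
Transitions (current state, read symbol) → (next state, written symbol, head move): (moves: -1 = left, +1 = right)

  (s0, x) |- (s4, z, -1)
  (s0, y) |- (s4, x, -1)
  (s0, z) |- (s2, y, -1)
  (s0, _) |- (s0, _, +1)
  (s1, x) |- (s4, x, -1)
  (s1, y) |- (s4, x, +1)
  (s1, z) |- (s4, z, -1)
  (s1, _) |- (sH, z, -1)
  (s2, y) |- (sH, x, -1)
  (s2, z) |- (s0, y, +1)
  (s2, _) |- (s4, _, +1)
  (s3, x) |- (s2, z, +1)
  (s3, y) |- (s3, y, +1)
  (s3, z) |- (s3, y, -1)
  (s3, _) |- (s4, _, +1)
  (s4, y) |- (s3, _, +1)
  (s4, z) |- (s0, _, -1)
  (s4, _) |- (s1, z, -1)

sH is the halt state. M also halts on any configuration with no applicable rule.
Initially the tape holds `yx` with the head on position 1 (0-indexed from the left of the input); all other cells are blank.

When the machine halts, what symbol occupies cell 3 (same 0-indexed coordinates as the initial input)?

z

state=s0 head=1 tape=y[x]__   (s0,x)→(s4,z,-1)
state=s4 head=0 tape=[y]z__   (s4,y)→(s3,_,+1)
state=s3 head=1 tape=_[z]__   (s3,z)→(s3,y,-1)
state=s3 head=0 tape=[_]y__   (s3,_)→(s4,_,+1)
state=s4 head=1 tape=_[y]__   (s4,y)→(s3,_,+1)
state=s3 head=2 tape=__[_]_   (s3,_)→(s4,_,+1)
state=s4 head=3 tape=___[_]   (s4,_)→(s1,z,-1)
state=s1 head=2 tape=__[_]z   (s1,_)→(sH,z,-1)
state=sH head=1 tape=_[_]zz
Cell 3 holds z when M halts.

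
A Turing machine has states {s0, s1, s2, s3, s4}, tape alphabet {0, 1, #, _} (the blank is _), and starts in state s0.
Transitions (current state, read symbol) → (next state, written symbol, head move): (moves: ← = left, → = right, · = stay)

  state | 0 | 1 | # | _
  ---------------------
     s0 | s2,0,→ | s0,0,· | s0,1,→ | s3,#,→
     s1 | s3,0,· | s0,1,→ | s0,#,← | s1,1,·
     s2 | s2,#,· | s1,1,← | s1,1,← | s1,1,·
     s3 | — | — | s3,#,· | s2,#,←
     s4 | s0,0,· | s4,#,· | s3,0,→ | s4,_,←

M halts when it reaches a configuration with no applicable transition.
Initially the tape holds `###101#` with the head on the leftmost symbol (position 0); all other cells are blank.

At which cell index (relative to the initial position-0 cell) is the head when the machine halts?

3

state=s0 head=0 tape=[#]##101#   (s0,#)→(s0,1,→)
state=s0 head=1 tape=1[#]#101#   (s0,#)→(s0,1,→)
state=s0 head=2 tape=11[#]101#   (s0,#)→(s0,1,→)
state=s0 head=3 tape=111[1]01#   (s0,1)→(s0,0,·)
state=s0 head=3 tape=111[0]01#   (s0,0)→(s2,0,→)
state=s2 head=4 tape=1110[0]1#   (s2,0)→(s2,#,·)
state=s2 head=4 tape=1110[#]1#   (s2,#)→(s1,1,←)
state=s1 head=3 tape=111[0]11#   (s1,0)→(s3,0,·)
state=s3 head=3 tape=111[0]11#
At halt the head is at cell 3.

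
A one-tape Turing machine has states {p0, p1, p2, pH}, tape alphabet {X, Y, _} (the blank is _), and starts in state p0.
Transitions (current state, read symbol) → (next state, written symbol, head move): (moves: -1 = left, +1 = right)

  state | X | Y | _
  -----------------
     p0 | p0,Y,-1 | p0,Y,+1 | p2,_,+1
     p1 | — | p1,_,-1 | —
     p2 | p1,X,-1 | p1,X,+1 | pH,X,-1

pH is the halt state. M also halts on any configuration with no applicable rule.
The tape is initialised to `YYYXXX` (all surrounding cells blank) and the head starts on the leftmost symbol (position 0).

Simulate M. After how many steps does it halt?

14

p0 | [Y]YYXXX__   read Y → write Y, move +1, go to p0
p0 | Y[Y]YXXX__   read Y → write Y, move +1, go to p0
p0 | YY[Y]XXX__   read Y → write Y, move +1, go to p0
p0 | YYY[X]XX__   read X → write Y, move -1, go to p0
p0 | YY[Y]YXX__   read Y → write Y, move +1, go to p0
p0 | YYY[Y]XX__   read Y → write Y, move +1, go to p0
p0 | YYYY[X]X__   read X → write Y, move -1, go to p0
p0 | YYY[Y]YX__   read Y → write Y, move +1, go to p0
p0 | YYYY[Y]X__   read Y → write Y, move +1, go to p0
p0 | YYYYY[X]__   read X → write Y, move -1, go to p0
p0 | YYYY[Y]Y__   read Y → write Y, move +1, go to p0
p0 | YYYYY[Y]__   read Y → write Y, move +1, go to p0
p0 | YYYYYY[_]_   read _ → write _, move +1, go to p2
p2 | YYYYYY_[_]   read _ → write X, move -1, go to pH
pH | YYYYYY[_]X
M halts after 14 transitions.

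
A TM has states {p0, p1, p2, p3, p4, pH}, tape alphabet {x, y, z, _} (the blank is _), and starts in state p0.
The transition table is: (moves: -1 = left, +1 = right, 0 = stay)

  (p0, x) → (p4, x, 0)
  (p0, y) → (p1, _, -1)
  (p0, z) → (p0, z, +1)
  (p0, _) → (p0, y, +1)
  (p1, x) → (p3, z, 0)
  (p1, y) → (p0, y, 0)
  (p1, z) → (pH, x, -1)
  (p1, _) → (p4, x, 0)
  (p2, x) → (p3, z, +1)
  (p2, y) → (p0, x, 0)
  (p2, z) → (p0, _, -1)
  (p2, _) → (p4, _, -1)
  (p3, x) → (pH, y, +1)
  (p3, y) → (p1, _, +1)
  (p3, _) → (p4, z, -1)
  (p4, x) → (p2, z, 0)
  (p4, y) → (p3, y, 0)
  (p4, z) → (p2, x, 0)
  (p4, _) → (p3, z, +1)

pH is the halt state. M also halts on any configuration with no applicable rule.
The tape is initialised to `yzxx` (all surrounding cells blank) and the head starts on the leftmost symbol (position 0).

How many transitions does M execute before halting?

p0 | __[y]zxx   read y → write _, move -1, go to p1
p1 | _[_]_zxx   read _ → write x, move 0, go to p4
p4 | _[x]_zxx   read x → write z, move 0, go to p2
p2 | _[z]_zxx   read z → write _, move -1, go to p0
p0 | [_]__zxx   read _ → write y, move +1, go to p0
p0 | y[_]_zxx   read _ → write y, move +1, go to p0
p0 | yy[_]zxx   read _ → write y, move +1, go to p0
p0 | yyy[z]xx   read z → write z, move +1, go to p0
p0 | yyyz[x]x   read x → write x, move 0, go to p4
p4 | yyyz[x]x   read x → write z, move 0, go to p2
p2 | yyyz[z]x   read z → write _, move -1, go to p0
p0 | yyy[z]_x   read z → write z, move +1, go to p0
p0 | yyyz[_]x   read _ → write y, move +1, go to p0
p0 | yyyzy[x]   read x → write x, move 0, go to p4
p4 | yyyzy[x]   read x → write z, move 0, go to p2
p2 | yyyzy[z]   read z → write _, move -1, go to p0
p0 | yyyz[y]_   read y → write _, move -1, go to p1
p1 | yyy[z]__   read z → write x, move -1, go to pH
pH | yy[y]x__
M halts after 18 transitions.

18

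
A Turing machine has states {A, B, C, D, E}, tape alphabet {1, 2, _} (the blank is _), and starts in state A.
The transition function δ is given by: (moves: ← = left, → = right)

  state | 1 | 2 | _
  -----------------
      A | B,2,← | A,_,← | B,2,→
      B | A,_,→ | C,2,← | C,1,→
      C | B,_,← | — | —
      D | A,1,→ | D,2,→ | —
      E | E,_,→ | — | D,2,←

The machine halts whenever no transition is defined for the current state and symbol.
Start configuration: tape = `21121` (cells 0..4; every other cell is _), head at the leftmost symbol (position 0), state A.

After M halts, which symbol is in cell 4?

A | _[2]1121__   read 2 → write _, move ←, go to A
A | [_]_1121__   read _ → write 2, move →, go to B
B | 2[_]1121__   read _ → write 1, move →, go to C
C | 21[1]121__   read 1 → write _, move ←, go to B
B | 2[1]_121__   read 1 → write _, move →, go to A
A | 2_[_]121__   read _ → write 2, move →, go to B
B | 2_2[1]21__   read 1 → write _, move →, go to A
A | 2_2_[2]1__   read 2 → write _, move ←, go to A
A | 2_2[_]_1__   read _ → write 2, move →, go to B
B | 2_22[_]1__   read _ → write 1, move →, go to C
C | 2_221[1]__   read 1 → write _, move ←, go to B
B | 2_22[1]___   read 1 → write _, move →, go to A
A | 2_22_[_]__   read _ → write 2, move →, go to B
B | 2_22_2[_]_   read _ → write 1, move →, go to C
C | 2_22_21[_]
Cell 4 holds 2 when M halts.

2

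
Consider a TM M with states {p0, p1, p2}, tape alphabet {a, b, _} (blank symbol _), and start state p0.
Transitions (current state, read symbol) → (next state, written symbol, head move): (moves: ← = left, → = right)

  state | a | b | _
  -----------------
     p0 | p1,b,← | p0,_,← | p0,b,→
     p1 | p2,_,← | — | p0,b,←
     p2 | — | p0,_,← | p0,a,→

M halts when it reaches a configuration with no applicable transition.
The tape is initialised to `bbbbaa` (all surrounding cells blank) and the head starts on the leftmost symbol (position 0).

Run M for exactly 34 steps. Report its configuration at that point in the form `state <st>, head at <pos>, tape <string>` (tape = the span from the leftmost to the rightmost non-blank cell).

state p0, head at 2, tape bbbbbb__aa

p0 | ____[b]bbbaa   read b → write _, move ←, go to p0
p0 | ___[_]_bbbaa   read _ → write b, move →, go to p0
p0 | ___b[_]bbbaa   read _ → write b, move →, go to p0
p0 | ___bb[b]bbaa   read b → write _, move ←, go to p0
p0 | ___b[b]_bbaa   read b → write _, move ←, go to p0
p0 | ___[b]__bbaa   read b → write _, move ←, go to p0
p0 | __[_]___bbaa   read _ → write b, move →, go to p0
p0 | __b[_]__bbaa   read _ → write b, move →, go to p0
p0 | __bb[_]_bbaa   read _ → write b, move →, go to p0
p0 | __bbb[_]bbaa   read _ → write b, move →, go to p0
p0 | __bbbb[b]baa   read b → write _, move ←, go to p0
p0 | __bbb[b]_baa   read b → write _, move ←, go to p0
p0 | __bb[b]__baa   read b → write _, move ←, go to p0
p0 | __b[b]___baa   read b → write _, move ←, go to p0
p0 | __[b]____baa   read b → write _, move ←, go to p0
p0 | _[_]_____baa   read _ → write b, move →, go to p0
p0 | _b[_]____baa   read _ → write b, move →, go to p0
p0 | _bb[_]___baa   read _ → write b, move →, go to p0
p0 | _bbb[_]__baa   read _ → write b, move →, go to p0
p0 | _bbbb[_]_baa   read _ → write b, move →, go to p0
p0 | _bbbbb[_]baa   read _ → write b, move →, go to p0
p0 | _bbbbbb[b]aa   read b → write _, move ←, go to p0
p0 | _bbbbb[b]_aa   read b → write _, move ←, go to p0
p0 | _bbbb[b]__aa   read b → write _, move ←, go to p0
p0 | _bbb[b]___aa   read b → write _, move ←, go to p0
p0 | _bb[b]____aa   read b → write _, move ←, go to p0
p0 | _b[b]_____aa   read b → write _, move ←, go to p0
p0 | _[b]______aa   read b → write _, move ←, go to p0
p0 | [_]_______aa   read _ → write b, move →, go to p0
p0 | b[_]______aa   read _ → write b, move →, go to p0
p0 | bb[_]_____aa   read _ → write b, move →, go to p0
p0 | bbb[_]____aa   read _ → write b, move →, go to p0
p0 | bbbb[_]___aa   read _ → write b, move →, go to p0
p0 | bbbbb[_]__aa   read _ → write b, move →, go to p0
p0 | bbbbbb[_]_aa
After 34 steps: state p0, head at 2, tape bbbbbb__aa.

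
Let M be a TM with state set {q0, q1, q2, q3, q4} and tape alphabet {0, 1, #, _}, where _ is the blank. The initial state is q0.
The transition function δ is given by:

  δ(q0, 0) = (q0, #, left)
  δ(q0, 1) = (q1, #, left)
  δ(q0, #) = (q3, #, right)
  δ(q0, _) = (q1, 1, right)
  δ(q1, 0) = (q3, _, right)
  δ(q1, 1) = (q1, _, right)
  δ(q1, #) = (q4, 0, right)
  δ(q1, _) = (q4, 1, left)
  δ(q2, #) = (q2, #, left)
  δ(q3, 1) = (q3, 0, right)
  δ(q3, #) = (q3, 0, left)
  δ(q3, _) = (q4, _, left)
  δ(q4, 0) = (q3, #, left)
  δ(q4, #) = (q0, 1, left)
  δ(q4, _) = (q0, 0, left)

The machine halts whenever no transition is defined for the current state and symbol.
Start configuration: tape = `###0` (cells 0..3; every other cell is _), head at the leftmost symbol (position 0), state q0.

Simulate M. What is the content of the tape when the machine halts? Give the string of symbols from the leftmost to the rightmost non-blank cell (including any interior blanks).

1_000_00#0

state=q0 head=0 tape=______[#]##0   (q0,#)→(q3,#,right)
state=q3 head=1 tape=______#[#]#0   (q3,#)→(q3,0,left)
state=q3 head=0 tape=______[#]0#0   (q3,#)→(q3,0,left)
state=q3 head=-1 tape=_____[_]00#0   (q3,_)→(q4,_,left)
state=q4 head=-2 tape=____[_]_00#0   (q4,_)→(q0,0,left)
state=q0 head=-3 tape=___[_]0_00#0   (q0,_)→(q1,1,right)
state=q1 head=-2 tape=___1[0]_00#0   (q1,0)→(q3,_,right)
state=q3 head=-1 tape=___1_[_]00#0   (q3,_)→(q4,_,left)
state=q4 head=-2 tape=___1[_]_00#0   (q4,_)→(q0,0,left)
state=q0 head=-3 tape=___[1]0_00#0   (q0,1)→(q1,#,left)
state=q1 head=-4 tape=__[_]#0_00#0   (q1,_)→(q4,1,left)
state=q4 head=-5 tape=_[_]1#0_00#0   (q4,_)→(q0,0,left)
state=q0 head=-6 tape=[_]01#0_00#0   (q0,_)→(q1,1,right)
state=q1 head=-5 tape=1[0]1#0_00#0   (q1,0)→(q3,_,right)
state=q3 head=-4 tape=1_[1]#0_00#0   (q3,1)→(q3,0,right)
state=q3 head=-3 tape=1_0[#]0_00#0   (q3,#)→(q3,0,left)
state=q3 head=-4 tape=1_[0]00_00#0
The non-blank tape span at halt is 1_000_00#0.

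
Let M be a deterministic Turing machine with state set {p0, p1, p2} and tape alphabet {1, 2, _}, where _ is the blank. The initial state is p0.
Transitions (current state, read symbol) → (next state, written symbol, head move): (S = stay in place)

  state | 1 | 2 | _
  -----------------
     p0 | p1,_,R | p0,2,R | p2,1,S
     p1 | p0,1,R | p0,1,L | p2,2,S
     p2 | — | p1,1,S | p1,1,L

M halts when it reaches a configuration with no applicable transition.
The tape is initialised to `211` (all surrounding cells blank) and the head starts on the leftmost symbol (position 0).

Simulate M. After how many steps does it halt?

state=p0 head=0 tape=[2]11_   (p0,2)→(p0,2,R)
state=p0 head=1 tape=2[1]1_   (p0,1)→(p1,_,R)
state=p1 head=2 tape=2_[1]_   (p1,1)→(p0,1,R)
state=p0 head=3 tape=2_1[_]   (p0,_)→(p2,1,S)
state=p2 head=3 tape=2_1[1]
M halts after 4 transitions.

4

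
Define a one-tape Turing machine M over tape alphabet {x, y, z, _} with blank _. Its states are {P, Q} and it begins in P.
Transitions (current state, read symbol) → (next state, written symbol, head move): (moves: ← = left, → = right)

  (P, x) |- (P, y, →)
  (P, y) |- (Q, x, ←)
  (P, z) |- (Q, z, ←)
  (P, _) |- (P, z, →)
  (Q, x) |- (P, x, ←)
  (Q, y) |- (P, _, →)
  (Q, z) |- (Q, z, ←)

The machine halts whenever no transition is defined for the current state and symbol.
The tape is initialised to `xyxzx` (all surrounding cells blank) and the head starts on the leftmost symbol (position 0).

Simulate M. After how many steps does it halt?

state=P head=0 tape=[x]yxzx   (P,x)→(P,y,→)
state=P head=1 tape=y[y]xzx   (P,y)→(Q,x,←)
state=Q head=0 tape=[y]xxzx   (Q,y)→(P,_,→)
state=P head=1 tape=_[x]xzx   (P,x)→(P,y,→)
state=P head=2 tape=_y[x]zx   (P,x)→(P,y,→)
state=P head=3 tape=_yy[z]x   (P,z)→(Q,z,←)
state=Q head=2 tape=_y[y]zx   (Q,y)→(P,_,→)
state=P head=3 tape=_y_[z]x   (P,z)→(Q,z,←)
state=Q head=2 tape=_y[_]zx
M halts after 8 transitions.

8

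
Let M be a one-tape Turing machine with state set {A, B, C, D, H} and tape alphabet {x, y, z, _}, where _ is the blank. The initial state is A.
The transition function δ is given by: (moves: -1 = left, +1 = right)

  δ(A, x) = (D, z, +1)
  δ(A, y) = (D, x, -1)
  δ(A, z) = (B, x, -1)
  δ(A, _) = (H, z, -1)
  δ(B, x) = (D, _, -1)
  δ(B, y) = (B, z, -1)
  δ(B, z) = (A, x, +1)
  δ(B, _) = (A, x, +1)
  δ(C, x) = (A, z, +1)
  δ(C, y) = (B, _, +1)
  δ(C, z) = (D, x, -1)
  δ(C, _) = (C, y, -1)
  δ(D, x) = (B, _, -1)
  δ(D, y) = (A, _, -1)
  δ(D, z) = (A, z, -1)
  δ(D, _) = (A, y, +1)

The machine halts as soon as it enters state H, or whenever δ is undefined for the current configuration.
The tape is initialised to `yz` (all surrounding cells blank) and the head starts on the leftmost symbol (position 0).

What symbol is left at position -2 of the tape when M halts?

state=A head=0 tape=___[y]z   (A,y)→(D,x,-1)
state=D head=-1 tape=__[_]xz   (D,_)→(A,y,+1)
state=A head=0 tape=__y[x]z   (A,x)→(D,z,+1)
state=D head=1 tape=__yz[z]   (D,z)→(A,z,-1)
state=A head=0 tape=__y[z]z   (A,z)→(B,x,-1)
state=B head=-1 tape=__[y]xz   (B,y)→(B,z,-1)
state=B head=-2 tape=_[_]zxz   (B,_)→(A,x,+1)
state=A head=-1 tape=_x[z]xz   (A,z)→(B,x,-1)
state=B head=-2 tape=_[x]xxz   (B,x)→(D,_,-1)
state=D head=-3 tape=[_]_xxz   (D,_)→(A,y,+1)
state=A head=-2 tape=y[_]xxz   (A,_)→(H,z,-1)
state=H head=-3 tape=[y]zxxz
Cell -2 holds z when M halts.

z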